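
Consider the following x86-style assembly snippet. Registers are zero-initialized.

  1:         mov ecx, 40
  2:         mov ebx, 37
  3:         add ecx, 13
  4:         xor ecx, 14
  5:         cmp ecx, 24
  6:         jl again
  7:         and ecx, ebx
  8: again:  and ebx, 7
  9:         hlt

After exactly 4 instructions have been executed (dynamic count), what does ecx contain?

59

after mov ecx, 40: ecx=40
after mov ebx, 37: ebx=37
after add ecx, 13: ecx=40+13=53
after xor ecx, 14: ecx=53^14=59
After step 4: ecx = 59.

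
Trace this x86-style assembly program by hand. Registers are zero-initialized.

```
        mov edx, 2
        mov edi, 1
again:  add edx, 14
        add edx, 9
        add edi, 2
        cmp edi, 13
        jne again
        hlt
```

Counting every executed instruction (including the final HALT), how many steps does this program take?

mov edx, 2 → edx=2
mov edi, 1 → edi=1
add edx, 14 → edx=2+14=16
add edx, 9 → edx=16+9=25
add edi, 2 → edi=1+2=3
cmp edi, 13  (cmp 3,13)
jne again: taken
add edx, 14 → edx=25+14=39
add edx, 9 → edx=39+9=48
add edi, 2 → edi=3+2=5
cmp edi, 13  (cmp 5,13)
jne again: taken
add edx, 14 → edx=48+14=62
add edx, 9 → edx=62+9=71
add edi, 2 → edi=5+2=7
cmp edi, 13  (cmp 7,13)
jne again: taken
add edx, 14 → edx=71+14=85
add edx, 9 → edx=85+9=94
add edi, 2 → edi=7+2=9
cmp edi, 13  (cmp 9,13)
jne again: taken
add edx, 14 → edx=94+14=108
add edx, 9 → edx=108+9=117
add edi, 2 → edi=9+2=11
cmp edi, 13  (cmp 11,13)
jne again: taken
add edx, 14 → edx=117+14=131
add edx, 9 → edx=131+9=140
add edi, 2 → edi=11+2=13
cmp edi, 13  (cmp 13,13)
jne again: not taken
halt.
Total executed instructions: 33.

33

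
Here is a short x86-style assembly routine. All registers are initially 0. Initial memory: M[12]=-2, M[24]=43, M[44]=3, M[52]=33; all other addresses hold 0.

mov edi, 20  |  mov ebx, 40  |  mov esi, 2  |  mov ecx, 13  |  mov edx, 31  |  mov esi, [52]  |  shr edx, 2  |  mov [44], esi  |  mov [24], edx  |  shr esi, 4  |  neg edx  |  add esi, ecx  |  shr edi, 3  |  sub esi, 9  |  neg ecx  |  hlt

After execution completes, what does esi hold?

edi=20
ebx=40
esi=2
ecx=13
edx=31
esi=M[52]=33
edx=31>>2=7
mov [44], esi → M[44]=33
mov [24], edx → M[24]=7
esi=33>>4=2
edx=-(7)=-7
esi=2+13=15
edi=20>>3=2
esi=15-9=6
ecx=-(13)=-13
halt.

6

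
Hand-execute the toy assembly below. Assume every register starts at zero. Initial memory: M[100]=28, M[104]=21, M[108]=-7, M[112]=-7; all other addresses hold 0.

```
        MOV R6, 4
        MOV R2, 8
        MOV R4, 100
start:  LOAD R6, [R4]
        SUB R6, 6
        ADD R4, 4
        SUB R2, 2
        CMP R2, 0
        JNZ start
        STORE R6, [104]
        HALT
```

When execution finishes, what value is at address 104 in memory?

-13

after MOV R6, 4: R6=4
after MOV R2, 8: R2=8
after MOV R4, 100: R4=100
after LOAD R6, [R4]: R6=M[100]=28
after SUB R6, 6: R6=28-6=22
after ADD R4, 4: R4=100+4=104
after SUB R2, 2: R2=8-2=6
CMP R2, 0  (cmp 6,0)
JNZ start: taken
after LOAD R6, [R4]: R6=M[104]=21
after SUB R6, 6: R6=21-6=15
after ADD R4, 4: R4=104+4=108
after SUB R2, 2: R2=6-2=4
CMP R2, 0  (cmp 4,0)
JNZ start: taken
after LOAD R6, [R4]: R6=M[108]=-7
after SUB R6, 6: R6=(-7)-6=-13
after ADD R4, 4: R4=108+4=112
after SUB R2, 2: R2=4-2=2
CMP R2, 0  (cmp 2,0)
JNZ start: taken
after LOAD R6, [R4]: R6=M[112]=-7
after SUB R6, 6: R6=(-7)-6=-13
after ADD R4, 4: R4=112+4=116
after SUB R2, 2: R2=2-2=0
CMP R2, 0  (cmp 0,0)
JNZ start: not taken
STORE R6, [104] → M[104]=-13
halt.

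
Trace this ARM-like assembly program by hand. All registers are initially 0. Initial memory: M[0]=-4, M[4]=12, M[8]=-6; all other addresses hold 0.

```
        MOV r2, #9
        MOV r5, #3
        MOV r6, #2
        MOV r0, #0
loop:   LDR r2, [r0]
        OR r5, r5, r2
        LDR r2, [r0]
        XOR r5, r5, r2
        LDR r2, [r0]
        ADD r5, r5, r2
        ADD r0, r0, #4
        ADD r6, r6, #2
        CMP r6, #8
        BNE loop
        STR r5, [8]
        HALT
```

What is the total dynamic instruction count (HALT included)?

MOV r2, #9 → r2=9
MOV r5, #3 → r5=3
MOV r6, #2 → r6=2
MOV r0, #0 → r0=0
LDR r2, [r0] → r2=M[0]=-4
OR r5, r5, r2 → r5=3|(-4)=-1
LDR r2, [r0] → r2=M[0]=-4
XOR r5, r5, r2 → r5=(-1)^(-4)=3
LDR r2, [r0] → r2=M[0]=-4
ADD r5, r5, r2 → r5=3+(-4)=-1
ADD r0, r0, #4 → r0=0+4=4
ADD r6, r6, #2 → r6=2+2=4
CMP r6, #8  (cmp 4,8)
BNE loop: taken
LDR r2, [r0] → r2=M[4]=12
OR r5, r5, r2 → r5=(-1)|12=-1
LDR r2, [r0] → r2=M[4]=12
XOR r5, r5, r2 → r5=(-1)^12=-13
LDR r2, [r0] → r2=M[4]=12
ADD r5, r5, r2 → r5=(-13)+12=-1
ADD r0, r0, #4 → r0=4+4=8
ADD r6, r6, #2 → r6=4+2=6
CMP r6, #8  (cmp 6,8)
BNE loop: taken
LDR r2, [r0] → r2=M[8]=-6
OR r5, r5, r2 → r5=(-1)|(-6)=-1
LDR r2, [r0] → r2=M[8]=-6
XOR r5, r5, r2 → r5=(-1)^(-6)=5
LDR r2, [r0] → r2=M[8]=-6
ADD r5, r5, r2 → r5=5+(-6)=-1
ADD r0, r0, #4 → r0=8+4=12
ADD r6, r6, #2 → r6=6+2=8
CMP r6, #8  (cmp 8,8)
BNE loop: not taken
STR r5, [8] → M[8]=-1
halt.
Total executed instructions: 36.

36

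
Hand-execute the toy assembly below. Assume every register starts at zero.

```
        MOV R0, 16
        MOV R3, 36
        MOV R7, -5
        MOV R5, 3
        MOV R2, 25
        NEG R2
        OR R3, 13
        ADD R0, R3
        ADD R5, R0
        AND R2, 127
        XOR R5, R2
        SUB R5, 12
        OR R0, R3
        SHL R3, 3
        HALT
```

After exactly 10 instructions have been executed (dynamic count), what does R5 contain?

64

after MOV R0, 16: R0=16
after MOV R3, 36: R3=36
after MOV R7, -5: R7=-5
after MOV R5, 3: R5=3
after MOV R2, 25: R2=25
after NEG R2: R2=-(25)=-25
after OR R3, 13: R3=36|13=45
after ADD R0, R3: R0=16+45=61
after ADD R5, R0: R5=3+61=64
after AND R2, 127: R2=(-25)&127=103
After step 10: R5 = 64.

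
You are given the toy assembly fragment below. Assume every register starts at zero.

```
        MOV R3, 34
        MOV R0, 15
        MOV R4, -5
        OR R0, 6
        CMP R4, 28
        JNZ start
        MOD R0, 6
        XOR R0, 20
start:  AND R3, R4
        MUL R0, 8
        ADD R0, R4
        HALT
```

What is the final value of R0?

115

after MOV R3, 34: R3=34
after MOV R0, 15: R0=15
after MOV R4, -5: R4=-5
after OR R0, 6: R0=15|6=15
CMP R4, 28  (cmp -5,28)
JNZ start: taken
after AND R3, R4: R3=34&(-5)=34
after MUL R0, 8: R0=15*8=120
after ADD R0, R4: R0=120+(-5)=115
halt.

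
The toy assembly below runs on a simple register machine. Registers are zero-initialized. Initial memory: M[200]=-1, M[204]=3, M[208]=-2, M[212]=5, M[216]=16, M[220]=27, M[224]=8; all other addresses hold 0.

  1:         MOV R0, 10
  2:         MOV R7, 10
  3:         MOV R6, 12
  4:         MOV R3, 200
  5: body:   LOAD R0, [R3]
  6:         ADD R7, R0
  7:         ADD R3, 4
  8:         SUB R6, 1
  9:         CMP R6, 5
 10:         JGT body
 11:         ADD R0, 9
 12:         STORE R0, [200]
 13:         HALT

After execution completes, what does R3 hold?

after MOV R0, 10: R0=10
after MOV R7, 10: R7=10
after MOV R6, 12: R6=12
after MOV R3, 200: R3=200
after LOAD R0, [R3]: R0=M[200]=-1
after ADD R7, R0: R7=10+(-1)=9
after ADD R3, 4: R3=200+4=204
after SUB R6, 1: R6=12-1=11
CMP R6, 5  (cmp 11,5)
JGT body: taken
after LOAD R0, [R3]: R0=M[204]=3
after ADD R7, R0: R7=9+3=12
after ADD R3, 4: R3=204+4=208
after SUB R6, 1: R6=11-1=10
CMP R6, 5  (cmp 10,5)
JGT body: taken
after LOAD R0, [R3]: R0=M[208]=-2
after ADD R7, R0: R7=12+(-2)=10
after ADD R3, 4: R3=208+4=212
after SUB R6, 1: R6=10-1=9
CMP R6, 5  (cmp 9,5)
JGT body: taken
after LOAD R0, [R3]: R0=M[212]=5
after ADD R7, R0: R7=10+5=15
after ADD R3, 4: R3=212+4=216
after SUB R6, 1: R6=9-1=8
CMP R6, 5  (cmp 8,5)
JGT body: taken
after LOAD R0, [R3]: R0=M[216]=16
after ADD R7, R0: R7=15+16=31
after ADD R3, 4: R3=216+4=220
after SUB R6, 1: R6=8-1=7
CMP R6, 5  (cmp 7,5)
JGT body: taken
after LOAD R0, [R3]: R0=M[220]=27
after ADD R7, R0: R7=31+27=58
after ADD R3, 4: R3=220+4=224
after SUB R6, 1: R6=7-1=6
CMP R6, 5  (cmp 6,5)
JGT body: taken
after LOAD R0, [R3]: R0=M[224]=8
after ADD R7, R0: R7=58+8=66
after ADD R3, 4: R3=224+4=228
after SUB R6, 1: R6=6-1=5
CMP R6, 5  (cmp 5,5)
JGT body: not taken
after ADD R0, 9: R0=8+9=17
STORE R0, [200] → M[200]=17
halt.

228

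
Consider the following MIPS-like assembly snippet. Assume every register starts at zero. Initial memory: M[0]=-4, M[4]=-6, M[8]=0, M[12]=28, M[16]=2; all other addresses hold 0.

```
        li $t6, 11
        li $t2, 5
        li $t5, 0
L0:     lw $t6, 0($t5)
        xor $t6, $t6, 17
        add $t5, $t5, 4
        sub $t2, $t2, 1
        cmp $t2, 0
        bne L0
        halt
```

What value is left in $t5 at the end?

20

li $t6, 11 → $t6=11
li $t2, 5 → $t2=5
li $t5, 0 → $t5=0
lw $t6, 0($t5) → $t6=M[0]=-4
xor $t6, $t6, 17 → $t6=(-4)^17=-19
add $t5, $t5, 4 → $t5=0+4=4
sub $t2, $t2, 1 → $t2=5-1=4
cmp $t2, 0  (cmp 4,0)
bne L0: taken
lw $t6, 0($t5) → $t6=M[4]=-6
xor $t6, $t6, 17 → $t6=(-6)^17=-21
add $t5, $t5, 4 → $t5=4+4=8
sub $t2, $t2, 1 → $t2=4-1=3
cmp $t2, 0  (cmp 3,0)
bne L0: taken
lw $t6, 0($t5) → $t6=M[8]=0
xor $t6, $t6, 17 → $t6=0^17=17
add $t5, $t5, 4 → $t5=8+4=12
sub $t2, $t2, 1 → $t2=3-1=2
cmp $t2, 0  (cmp 2,0)
bne L0: taken
lw $t6, 0($t5) → $t6=M[12]=28
xor $t6, $t6, 17 → $t6=28^17=13
add $t5, $t5, 4 → $t5=12+4=16
sub $t2, $t2, 1 → $t2=2-1=1
cmp $t2, 0  (cmp 1,0)
bne L0: taken
lw $t6, 0($t5) → $t6=M[16]=2
xor $t6, $t6, 17 → $t6=2^17=19
add $t5, $t5, 4 → $t5=16+4=20
sub $t2, $t2, 1 → $t2=1-1=0
cmp $t2, 0  (cmp 0,0)
bne L0: not taken
halt.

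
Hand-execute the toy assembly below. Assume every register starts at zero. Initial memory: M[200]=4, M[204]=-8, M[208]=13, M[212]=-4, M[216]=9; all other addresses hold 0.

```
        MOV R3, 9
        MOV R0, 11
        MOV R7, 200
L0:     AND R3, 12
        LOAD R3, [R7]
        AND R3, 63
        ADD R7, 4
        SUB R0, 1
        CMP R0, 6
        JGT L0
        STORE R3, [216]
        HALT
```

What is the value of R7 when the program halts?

220

after MOV R3, 9: R3=9
after MOV R0, 11: R0=11
after MOV R7, 200: R7=200
after AND R3, 12: R3=9&12=8
after LOAD R3, [R7]: R3=M[200]=4
after AND R3, 63: R3=4&63=4
after ADD R7, 4: R7=200+4=204
after SUB R0, 1: R0=11-1=10
CMP R0, 6  (cmp 10,6)
JGT L0: taken
after AND R3, 12: R3=4&12=4
after LOAD R3, [R7]: R3=M[204]=-8
after AND R3, 63: R3=(-8)&63=56
after ADD R7, 4: R7=204+4=208
after SUB R0, 1: R0=10-1=9
CMP R0, 6  (cmp 9,6)
JGT L0: taken
after AND R3, 12: R3=56&12=8
after LOAD R3, [R7]: R3=M[208]=13
after AND R3, 63: R3=13&63=13
after ADD R7, 4: R7=208+4=212
after SUB R0, 1: R0=9-1=8
CMP R0, 6  (cmp 8,6)
JGT L0: taken
after AND R3, 12: R3=13&12=12
after LOAD R3, [R7]: R3=M[212]=-4
after AND R3, 63: R3=(-4)&63=60
after ADD R7, 4: R7=212+4=216
after SUB R0, 1: R0=8-1=7
CMP R0, 6  (cmp 7,6)
JGT L0: taken
after AND R3, 12: R3=60&12=12
after LOAD R3, [R7]: R3=M[216]=9
after AND R3, 63: R3=9&63=9
after ADD R7, 4: R7=216+4=220
after SUB R0, 1: R0=7-1=6
CMP R0, 6  (cmp 6,6)
JGT L0: not taken
STORE R3, [216] → M[216]=9
halt.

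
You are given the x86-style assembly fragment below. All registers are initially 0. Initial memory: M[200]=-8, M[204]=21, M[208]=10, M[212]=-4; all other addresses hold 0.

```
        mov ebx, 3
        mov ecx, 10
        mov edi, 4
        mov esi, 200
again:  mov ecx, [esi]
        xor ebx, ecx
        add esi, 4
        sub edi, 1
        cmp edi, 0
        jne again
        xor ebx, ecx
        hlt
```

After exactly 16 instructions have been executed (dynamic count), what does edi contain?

2

ebx=3
ecx=10
edi=4
esi=200
ecx=M[200]=-8
ebx=3^(-8)=-5
esi=200+4=204
edi=4-1=3
cmp edi, 0  (cmp 3,0)
jne again: taken
ecx=M[204]=21
ebx=(-5)^21=-18
esi=204+4=208
edi=3-1=2
cmp edi, 0  (cmp 2,0)
jne again: taken
After step 16: edi = 2.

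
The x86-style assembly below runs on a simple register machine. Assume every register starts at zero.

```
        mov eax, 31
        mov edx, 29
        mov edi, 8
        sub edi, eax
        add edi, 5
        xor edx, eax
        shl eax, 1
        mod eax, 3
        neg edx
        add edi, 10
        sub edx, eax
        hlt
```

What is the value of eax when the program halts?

eax=31
edx=29
edi=8
edi=8-31=-23
edi=(-23)+5=-18
edx=29^31=2
eax=31<<1=62
eax=62%3=2
edx=-(2)=-2
edi=(-18)+10=-8
edx=(-2)-2=-4
halt.

2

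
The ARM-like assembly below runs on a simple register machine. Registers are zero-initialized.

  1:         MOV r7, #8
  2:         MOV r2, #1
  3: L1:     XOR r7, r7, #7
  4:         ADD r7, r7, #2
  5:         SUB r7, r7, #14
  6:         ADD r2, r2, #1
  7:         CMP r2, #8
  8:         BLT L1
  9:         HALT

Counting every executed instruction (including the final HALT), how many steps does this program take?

45

MOV r7, #8 → r7=8
MOV r2, #1 → r2=1
XOR r7, r7, #7 → r7=8^7=15
ADD r7, r7, #2 → r7=15+2=17
SUB r7, r7, #14 → r7=17-14=3
ADD r2, r2, #1 → r2=1+1=2
CMP r2, #8  (cmp 2,8)
BLT L1: taken
XOR r7, r7, #7 → r7=3^7=4
ADD r7, r7, #2 → r7=4+2=6
SUB r7, r7, #14 → r7=6-14=-8
ADD r2, r2, #1 → r2=2+1=3
CMP r2, #8  (cmp 3,8)
BLT L1: taken
XOR r7, r7, #7 → r7=(-8)^7=-1
ADD r7, r7, #2 → r7=(-1)+2=1
SUB r7, r7, #14 → r7=1-14=-13
ADD r2, r2, #1 → r2=3+1=4
CMP r2, #8  (cmp 4,8)
BLT L1: taken
XOR r7, r7, #7 → r7=(-13)^7=-12
ADD r7, r7, #2 → r7=(-12)+2=-10
SUB r7, r7, #14 → r7=(-10)-14=-24
ADD r2, r2, #1 → r2=4+1=5
CMP r2, #8  (cmp 5,8)
BLT L1: taken
XOR r7, r7, #7 → r7=(-24)^7=-17
ADD r7, r7, #2 → r7=(-17)+2=-15
SUB r7, r7, #14 → r7=(-15)-14=-29
ADD r2, r2, #1 → r2=5+1=6
CMP r2, #8  (cmp 6,8)
BLT L1: taken
XOR r7, r7, #7 → r7=(-29)^7=-28
ADD r7, r7, #2 → r7=(-28)+2=-26
SUB r7, r7, #14 → r7=(-26)-14=-40
ADD r2, r2, #1 → r2=6+1=7
CMP r2, #8  (cmp 7,8)
BLT L1: taken
XOR r7, r7, #7 → r7=(-40)^7=-33
ADD r7, r7, #2 → r7=(-33)+2=-31
SUB r7, r7, #14 → r7=(-31)-14=-45
ADD r2, r2, #1 → r2=7+1=8
CMP r2, #8  (cmp 8,8)
BLT L1: not taken
halt.
Total executed instructions: 45.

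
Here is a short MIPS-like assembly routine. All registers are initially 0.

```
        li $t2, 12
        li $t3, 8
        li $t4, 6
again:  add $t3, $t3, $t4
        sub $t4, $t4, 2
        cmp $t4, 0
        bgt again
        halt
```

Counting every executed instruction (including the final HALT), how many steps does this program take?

after li $t2, 12: $t2=12
after li $t3, 8: $t3=8
after li $t4, 6: $t4=6
after add $t3, $t3, $t4: $t3=8+6=14
after sub $t4, $t4, 2: $t4=6-2=4
cmp $t4, 0  (cmp 4,0)
bgt again: taken
after add $t3, $t3, $t4: $t3=14+4=18
after sub $t4, $t4, 2: $t4=4-2=2
cmp $t4, 0  (cmp 2,0)
bgt again: taken
after add $t3, $t3, $t4: $t3=18+2=20
after sub $t4, $t4, 2: $t4=2-2=0
cmp $t4, 0  (cmp 0,0)
bgt again: not taken
halt.
Total executed instructions: 16.

16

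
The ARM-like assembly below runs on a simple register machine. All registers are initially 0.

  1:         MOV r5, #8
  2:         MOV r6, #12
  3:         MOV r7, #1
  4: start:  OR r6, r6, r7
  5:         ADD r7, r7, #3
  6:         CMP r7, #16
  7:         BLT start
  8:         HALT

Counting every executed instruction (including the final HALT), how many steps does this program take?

MOV r5, #8 → r5=8
MOV r6, #12 → r6=12
MOV r7, #1 → r7=1
OR r6, r6, r7 → r6=12|1=13
ADD r7, r7, #3 → r7=1+3=4
CMP r7, #16  (cmp 4,16)
BLT start: taken
OR r6, r6, r7 → r6=13|4=13
ADD r7, r7, #3 → r7=4+3=7
CMP r7, #16  (cmp 7,16)
BLT start: taken
OR r6, r6, r7 → r6=13|7=15
ADD r7, r7, #3 → r7=7+3=10
CMP r7, #16  (cmp 10,16)
BLT start: taken
OR r6, r6, r7 → r6=15|10=15
ADD r7, r7, #3 → r7=10+3=13
CMP r7, #16  (cmp 13,16)
BLT start: taken
OR r6, r6, r7 → r6=15|13=15
ADD r7, r7, #3 → r7=13+3=16
CMP r7, #16  (cmp 16,16)
BLT start: not taken
halt.
Total executed instructions: 24.

24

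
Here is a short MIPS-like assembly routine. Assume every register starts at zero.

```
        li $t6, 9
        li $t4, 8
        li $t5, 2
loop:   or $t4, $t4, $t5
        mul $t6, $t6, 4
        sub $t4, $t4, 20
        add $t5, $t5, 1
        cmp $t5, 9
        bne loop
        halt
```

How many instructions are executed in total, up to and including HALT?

46

li $t6, 9 → $t6=9
li $t4, 8 → $t4=8
li $t5, 2 → $t5=2
or $t4, $t4, $t5 → $t4=8|2=10
mul $t6, $t6, 4 → $t6=9*4=36
sub $t4, $t4, 20 → $t4=10-20=-10
add $t5, $t5, 1 → $t5=2+1=3
cmp $t5, 9  (cmp 3,9)
bne loop: taken
or $t4, $t4, $t5 → $t4=(-10)|3=-9
mul $t6, $t6, 4 → $t6=36*4=144
sub $t4, $t4, 20 → $t4=(-9)-20=-29
add $t5, $t5, 1 → $t5=3+1=4
cmp $t5, 9  (cmp 4,9)
bne loop: taken
or $t4, $t4, $t5 → $t4=(-29)|4=-25
mul $t6, $t6, 4 → $t6=144*4=576
sub $t4, $t4, 20 → $t4=(-25)-20=-45
add $t5, $t5, 1 → $t5=4+1=5
cmp $t5, 9  (cmp 5,9)
bne loop: taken
or $t4, $t4, $t5 → $t4=(-45)|5=-41
mul $t6, $t6, 4 → $t6=576*4=2304
sub $t4, $t4, 20 → $t4=(-41)-20=-61
add $t5, $t5, 1 → $t5=5+1=6
cmp $t5, 9  (cmp 6,9)
bne loop: taken
or $t4, $t4, $t5 → $t4=(-61)|6=-57
mul $t6, $t6, 4 → $t6=2304*4=9216
sub $t4, $t4, 20 → $t4=(-57)-20=-77
add $t5, $t5, 1 → $t5=6+1=7
cmp $t5, 9  (cmp 7,9)
bne loop: taken
or $t4, $t4, $t5 → $t4=(-77)|7=-73
mul $t6, $t6, 4 → $t6=9216*4=36864
sub $t4, $t4, 20 → $t4=(-73)-20=-93
add $t5, $t5, 1 → $t5=7+1=8
cmp $t5, 9  (cmp 8,9)
bne loop: taken
or $t4, $t4, $t5 → $t4=(-93)|8=-85
mul $t6, $t6, 4 → $t6=36864*4=147456
sub $t4, $t4, 20 → $t4=(-85)-20=-105
add $t5, $t5, 1 → $t5=8+1=9
cmp $t5, 9  (cmp 9,9)
bne loop: not taken
halt.
Total executed instructions: 46.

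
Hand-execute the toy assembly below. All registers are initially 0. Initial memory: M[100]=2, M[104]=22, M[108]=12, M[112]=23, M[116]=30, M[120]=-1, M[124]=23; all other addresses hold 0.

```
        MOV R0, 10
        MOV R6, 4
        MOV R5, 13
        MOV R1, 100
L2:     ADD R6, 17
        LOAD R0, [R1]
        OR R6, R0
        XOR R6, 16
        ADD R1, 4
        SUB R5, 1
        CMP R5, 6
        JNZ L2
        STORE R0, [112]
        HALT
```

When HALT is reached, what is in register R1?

R0=10
R6=4
R5=13
R1=100
R6=4+17=21
R0=M[100]=2
R6=21|2=23
R6=23^16=7
R1=100+4=104
R5=13-1=12
CMP R5, 6  (cmp 12,6)
JNZ L2: taken
R6=7+17=24
R0=M[104]=22
R6=24|22=30
R6=30^16=14
R1=104+4=108
R5=12-1=11
CMP R5, 6  (cmp 11,6)
JNZ L2: taken
R6=14+17=31
R0=M[108]=12
R6=31|12=31
R6=31^16=15
R1=108+4=112
R5=11-1=10
CMP R5, 6  (cmp 10,6)
JNZ L2: taken
R6=15+17=32
R0=M[112]=23
R6=32|23=55
R6=55^16=39
R1=112+4=116
R5=10-1=9
CMP R5, 6  (cmp 9,6)
JNZ L2: taken
R6=39+17=56
R0=M[116]=30
R6=56|30=62
R6=62^16=46
R1=116+4=120
R5=9-1=8
CMP R5, 6  (cmp 8,6)
JNZ L2: taken
R6=46+17=63
R0=M[120]=-1
R6=63|(-1)=-1
R6=(-1)^16=-17
R1=120+4=124
R5=8-1=7
CMP R5, 6  (cmp 7,6)
JNZ L2: taken
R6=(-17)+17=0
R0=M[124]=23
R6=0|23=23
R6=23^16=7
R1=124+4=128
R5=7-1=6
CMP R5, 6  (cmp 6,6)
JNZ L2: not taken
STORE R0, [112] → M[112]=23
halt.

128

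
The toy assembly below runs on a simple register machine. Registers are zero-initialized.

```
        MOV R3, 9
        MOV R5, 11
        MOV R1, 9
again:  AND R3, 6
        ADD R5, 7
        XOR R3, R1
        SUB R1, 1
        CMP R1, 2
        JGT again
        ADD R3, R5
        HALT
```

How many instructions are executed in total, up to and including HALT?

47

after MOV R3, 9: R3=9
after MOV R5, 11: R5=11
after MOV R1, 9: R1=9
after AND R3, 6: R3=9&6=0
after ADD R5, 7: R5=11+7=18
after XOR R3, R1: R3=0^9=9
after SUB R1, 1: R1=9-1=8
CMP R1, 2  (cmp 8,2)
JGT again: taken
after AND R3, 6: R3=9&6=0
after ADD R5, 7: R5=18+7=25
after XOR R3, R1: R3=0^8=8
after SUB R1, 1: R1=8-1=7
CMP R1, 2  (cmp 7,2)
JGT again: taken
after AND R3, 6: R3=8&6=0
after ADD R5, 7: R5=25+7=32
after XOR R3, R1: R3=0^7=7
after SUB R1, 1: R1=7-1=6
CMP R1, 2  (cmp 6,2)
JGT again: taken
after AND R3, 6: R3=7&6=6
after ADD R5, 7: R5=32+7=39
after XOR R3, R1: R3=6^6=0
after SUB R1, 1: R1=6-1=5
CMP R1, 2  (cmp 5,2)
JGT again: taken
after AND R3, 6: R3=0&6=0
after ADD R5, 7: R5=39+7=46
after XOR R3, R1: R3=0^5=5
after SUB R1, 1: R1=5-1=4
CMP R1, 2  (cmp 4,2)
JGT again: taken
after AND R3, 6: R3=5&6=4
after ADD R5, 7: R5=46+7=53
after XOR R3, R1: R3=4^4=0
after SUB R1, 1: R1=4-1=3
CMP R1, 2  (cmp 3,2)
JGT again: taken
after AND R3, 6: R3=0&6=0
after ADD R5, 7: R5=53+7=60
after XOR R3, R1: R3=0^3=3
after SUB R1, 1: R1=3-1=2
CMP R1, 2  (cmp 2,2)
JGT again: not taken
after ADD R3, R5: R3=3+60=63
halt.
Total executed instructions: 47.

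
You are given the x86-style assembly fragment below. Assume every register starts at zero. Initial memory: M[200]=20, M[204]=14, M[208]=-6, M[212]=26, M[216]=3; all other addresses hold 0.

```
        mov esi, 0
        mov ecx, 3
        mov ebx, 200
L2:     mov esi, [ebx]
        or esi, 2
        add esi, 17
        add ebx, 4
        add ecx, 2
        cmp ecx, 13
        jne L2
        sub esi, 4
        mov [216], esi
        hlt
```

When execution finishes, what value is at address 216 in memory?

16

esi=0
ecx=3
ebx=200
esi=M[200]=20
esi=20|2=22
esi=22+17=39
ebx=200+4=204
ecx=3+2=5
cmp ecx, 13  (cmp 5,13)
jne L2: taken
esi=M[204]=14
esi=14|2=14
esi=14+17=31
ebx=204+4=208
ecx=5+2=7
cmp ecx, 13  (cmp 7,13)
jne L2: taken
esi=M[208]=-6
esi=(-6)|2=-6
esi=(-6)+17=11
ebx=208+4=212
ecx=7+2=9
cmp ecx, 13  (cmp 9,13)
jne L2: taken
esi=M[212]=26
esi=26|2=26
esi=26+17=43
ebx=212+4=216
ecx=9+2=11
cmp ecx, 13  (cmp 11,13)
jne L2: taken
esi=M[216]=3
esi=3|2=3
esi=3+17=20
ebx=216+4=220
ecx=11+2=13
cmp ecx, 13  (cmp 13,13)
jne L2: not taken
esi=20-4=16
mov [216], esi → M[216]=16
halt.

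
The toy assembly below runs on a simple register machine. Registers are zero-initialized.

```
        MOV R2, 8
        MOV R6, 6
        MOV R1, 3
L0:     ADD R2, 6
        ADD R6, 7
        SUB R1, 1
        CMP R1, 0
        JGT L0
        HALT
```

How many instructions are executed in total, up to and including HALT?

R2=8
R6=6
R1=3
R2=8+6=14
R6=6+7=13
R1=3-1=2
CMP R1, 0  (cmp 2,0)
JGT L0: taken
R2=14+6=20
R6=13+7=20
R1=2-1=1
CMP R1, 0  (cmp 1,0)
JGT L0: taken
R2=20+6=26
R6=20+7=27
R1=1-1=0
CMP R1, 0  (cmp 0,0)
JGT L0: not taken
halt.
Total executed instructions: 19.

19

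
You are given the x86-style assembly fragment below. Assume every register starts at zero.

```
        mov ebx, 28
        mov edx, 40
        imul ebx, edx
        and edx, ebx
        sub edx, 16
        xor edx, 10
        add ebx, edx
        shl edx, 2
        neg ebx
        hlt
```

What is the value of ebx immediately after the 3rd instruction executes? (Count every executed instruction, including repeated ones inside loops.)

1120

after mov ebx, 28: ebx=28
after mov edx, 40: edx=40
after imul ebx, edx: ebx=28*40=1120
After step 3: ebx = 1120.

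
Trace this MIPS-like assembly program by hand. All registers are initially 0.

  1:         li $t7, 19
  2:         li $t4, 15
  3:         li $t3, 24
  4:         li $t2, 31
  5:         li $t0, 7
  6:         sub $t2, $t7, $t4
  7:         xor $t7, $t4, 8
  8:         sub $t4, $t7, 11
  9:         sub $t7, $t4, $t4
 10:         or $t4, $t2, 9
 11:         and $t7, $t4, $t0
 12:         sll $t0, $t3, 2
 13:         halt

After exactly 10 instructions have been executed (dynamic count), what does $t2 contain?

4

after li $t7, 19: $t7=19
after li $t4, 15: $t4=15
after li $t3, 24: $t3=24
after li $t2, 31: $t2=31
after li $t0, 7: $t0=7
after sub $t2, $t7, $t4: $t2=19-15=4
after xor $t7, $t4, 8: $t7=15^8=7
after sub $t4, $t7, 11: $t4=7-11=-4
after sub $t7, $t4, $t4: $t7=(-4)-(-4)=0
after or $t4, $t2, 9: $t4=4|9=13
After step 10: $t2 = 4.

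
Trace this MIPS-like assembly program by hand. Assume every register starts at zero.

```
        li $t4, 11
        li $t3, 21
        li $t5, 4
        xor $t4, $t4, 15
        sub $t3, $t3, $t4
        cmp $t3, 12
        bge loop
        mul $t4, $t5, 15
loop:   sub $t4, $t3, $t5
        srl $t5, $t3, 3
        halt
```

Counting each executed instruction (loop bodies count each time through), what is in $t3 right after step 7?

li $t4, 11 → $t4=11
li $t3, 21 → $t3=21
li $t5, 4 → $t5=4
xor $t4, $t4, 15 → $t4=11^15=4
sub $t3, $t3, $t4 → $t3=21-4=17
cmp $t3, 12  (cmp 17,12)
bge loop: taken
After step 7: $t3 = 17.

17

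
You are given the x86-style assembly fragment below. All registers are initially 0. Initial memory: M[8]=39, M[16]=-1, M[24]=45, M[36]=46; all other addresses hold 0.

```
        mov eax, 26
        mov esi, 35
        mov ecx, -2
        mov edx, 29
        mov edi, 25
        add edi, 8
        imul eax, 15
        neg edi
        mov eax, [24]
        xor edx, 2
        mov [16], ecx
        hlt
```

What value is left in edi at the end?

mov eax, 26 → eax=26
mov esi, 35 → esi=35
mov ecx, -2 → ecx=-2
mov edx, 29 → edx=29
mov edi, 25 → edi=25
add edi, 8 → edi=25+8=33
imul eax, 15 → eax=26*15=390
neg edi → edi=-(33)=-33
mov eax, [24] → eax=M[24]=45
xor edx, 2 → edx=29^2=31
mov [16], ecx → M[16]=-2
halt.

-33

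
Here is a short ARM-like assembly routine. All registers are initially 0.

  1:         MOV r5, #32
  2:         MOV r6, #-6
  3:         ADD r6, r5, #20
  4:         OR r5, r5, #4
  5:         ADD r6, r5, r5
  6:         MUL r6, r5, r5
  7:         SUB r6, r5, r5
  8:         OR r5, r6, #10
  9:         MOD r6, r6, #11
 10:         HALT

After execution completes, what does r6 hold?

0

after MOV r5, #32: r5=32
after MOV r6, #-6: r6=-6
after ADD r6, r5, #20: r6=32+20=52
after OR r5, r5, #4: r5=32|4=36
after ADD r6, r5, r5: r6=36+36=72
after MUL r6, r5, r5: r6=36*36=1296
after SUB r6, r5, r5: r6=36-36=0
after OR r5, r6, #10: r5=0|10=10
after MOD r6, r6, #11: r6=0%11=0
halt.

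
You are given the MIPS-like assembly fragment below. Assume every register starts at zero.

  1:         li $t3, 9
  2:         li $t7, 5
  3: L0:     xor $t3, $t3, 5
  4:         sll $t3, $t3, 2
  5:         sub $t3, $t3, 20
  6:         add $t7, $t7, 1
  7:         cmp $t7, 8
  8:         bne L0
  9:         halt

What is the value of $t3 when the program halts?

320

$t3=9
$t7=5
$t3=9^5=12
$t3=12<<2=48
$t3=48-20=28
$t7=5+1=6
cmp $t7, 8  (cmp 6,8)
bne L0: taken
$t3=28^5=25
$t3=25<<2=100
$t3=100-20=80
$t7=6+1=7
cmp $t7, 8  (cmp 7,8)
bne L0: taken
$t3=80^5=85
$t3=85<<2=340
$t3=340-20=320
$t7=7+1=8
cmp $t7, 8  (cmp 8,8)
bne L0: not taken
halt.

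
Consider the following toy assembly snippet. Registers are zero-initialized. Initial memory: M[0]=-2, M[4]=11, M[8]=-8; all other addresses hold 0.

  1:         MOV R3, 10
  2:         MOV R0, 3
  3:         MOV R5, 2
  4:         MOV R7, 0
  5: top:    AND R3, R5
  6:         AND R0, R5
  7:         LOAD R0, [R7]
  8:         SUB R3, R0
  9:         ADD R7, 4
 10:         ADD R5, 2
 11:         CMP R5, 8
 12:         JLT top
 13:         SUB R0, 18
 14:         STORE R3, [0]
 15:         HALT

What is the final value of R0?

-26

after MOV R3, 10: R3=10
after MOV R0, 3: R0=3
after MOV R5, 2: R5=2
after MOV R7, 0: R7=0
after AND R3, R5: R3=10&2=2
after AND R0, R5: R0=3&2=2
after LOAD R0, [R7]: R0=M[0]=-2
after SUB R3, R0: R3=2-(-2)=4
after ADD R7, 4: R7=0+4=4
after ADD R5, 2: R5=2+2=4
CMP R5, 8  (cmp 4,8)
JLT top: taken
after AND R3, R5: R3=4&4=4
after AND R0, R5: R0=(-2)&4=4
after LOAD R0, [R7]: R0=M[4]=11
after SUB R3, R0: R3=4-11=-7
after ADD R7, 4: R7=4+4=8
after ADD R5, 2: R5=4+2=6
CMP R5, 8  (cmp 6,8)
JLT top: taken
after AND R3, R5: R3=(-7)&6=0
after AND R0, R5: R0=11&6=2
after LOAD R0, [R7]: R0=M[8]=-8
after SUB R3, R0: R3=0-(-8)=8
after ADD R7, 4: R7=8+4=12
after ADD R5, 2: R5=6+2=8
CMP R5, 8  (cmp 8,8)
JLT top: not taken
after SUB R0, 18: R0=(-8)-18=-26
STORE R3, [0] → M[0]=8
halt.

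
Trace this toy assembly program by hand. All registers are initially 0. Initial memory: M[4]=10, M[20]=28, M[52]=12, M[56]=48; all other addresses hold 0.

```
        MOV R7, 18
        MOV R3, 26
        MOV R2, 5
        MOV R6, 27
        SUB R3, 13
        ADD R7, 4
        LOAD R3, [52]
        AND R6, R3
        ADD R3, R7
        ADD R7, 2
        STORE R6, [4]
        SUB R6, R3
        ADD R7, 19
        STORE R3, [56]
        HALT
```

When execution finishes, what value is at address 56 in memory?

MOV R7, 18 → R7=18
MOV R3, 26 → R3=26
MOV R2, 5 → R2=5
MOV R6, 27 → R6=27
SUB R3, 13 → R3=26-13=13
ADD R7, 4 → R7=18+4=22
LOAD R3, [52] → R3=M[52]=12
AND R6, R3 → R6=27&12=8
ADD R3, R7 → R3=12+22=34
ADD R7, 2 → R7=22+2=24
STORE R6, [4] → M[4]=8
SUB R6, R3 → R6=8-34=-26
ADD R7, 19 → R7=24+19=43
STORE R3, [56] → M[56]=34
halt.

34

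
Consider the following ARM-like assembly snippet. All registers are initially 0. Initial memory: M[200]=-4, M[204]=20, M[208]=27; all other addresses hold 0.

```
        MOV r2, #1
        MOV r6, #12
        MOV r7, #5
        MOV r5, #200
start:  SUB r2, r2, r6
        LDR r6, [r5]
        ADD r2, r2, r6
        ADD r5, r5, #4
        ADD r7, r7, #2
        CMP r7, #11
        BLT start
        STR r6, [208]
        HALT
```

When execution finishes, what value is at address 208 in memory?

27

r2=1
r6=12
r7=5
r5=200
r2=1-12=-11
r6=M[200]=-4
r2=(-11)+(-4)=-15
r5=200+4=204
r7=5+2=7
CMP r7, #11  (cmp 7,11)
BLT start: taken
r2=(-15)-(-4)=-11
r6=M[204]=20
r2=(-11)+20=9
r5=204+4=208
r7=7+2=9
CMP r7, #11  (cmp 9,11)
BLT start: taken
r2=9-20=-11
r6=M[208]=27
r2=(-11)+27=16
r5=208+4=212
r7=9+2=11
CMP r7, #11  (cmp 11,11)
BLT start: not taken
STR r6, [208] → M[208]=27
halt.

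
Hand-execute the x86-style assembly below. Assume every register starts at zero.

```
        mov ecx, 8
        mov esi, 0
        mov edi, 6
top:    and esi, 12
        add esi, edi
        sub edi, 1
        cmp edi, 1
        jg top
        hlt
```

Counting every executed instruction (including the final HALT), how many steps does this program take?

mov ecx, 8 → ecx=8
mov esi, 0 → esi=0
mov edi, 6 → edi=6
and esi, 12 → esi=0&12=0
add esi, edi → esi=0+6=6
sub edi, 1 → edi=6-1=5
cmp edi, 1  (cmp 5,1)
jg top: taken
and esi, 12 → esi=6&12=4
add esi, edi → esi=4+5=9
sub edi, 1 → edi=5-1=4
cmp edi, 1  (cmp 4,1)
jg top: taken
and esi, 12 → esi=9&12=8
add esi, edi → esi=8+4=12
sub edi, 1 → edi=4-1=3
cmp edi, 1  (cmp 3,1)
jg top: taken
and esi, 12 → esi=12&12=12
add esi, edi → esi=12+3=15
sub edi, 1 → edi=3-1=2
cmp edi, 1  (cmp 2,1)
jg top: taken
and esi, 12 → esi=15&12=12
add esi, edi → esi=12+2=14
sub edi, 1 → edi=2-1=1
cmp edi, 1  (cmp 1,1)
jg top: not taken
halt.
Total executed instructions: 29.

29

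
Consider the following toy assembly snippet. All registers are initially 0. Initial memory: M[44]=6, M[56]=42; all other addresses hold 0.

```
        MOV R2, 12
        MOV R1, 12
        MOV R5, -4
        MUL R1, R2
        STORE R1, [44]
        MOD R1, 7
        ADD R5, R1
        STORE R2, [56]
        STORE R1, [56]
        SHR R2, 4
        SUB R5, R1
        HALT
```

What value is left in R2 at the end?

0

MOV R2, 12 → R2=12
MOV R1, 12 → R1=12
MOV R5, -4 → R5=-4
MUL R1, R2 → R1=12*12=144
STORE R1, [44] → M[44]=144
MOD R1, 7 → R1=144%7=4
ADD R5, R1 → R5=(-4)+4=0
STORE R2, [56] → M[56]=12
STORE R1, [56] → M[56]=4
SHR R2, 4 → R2=12>>4=0
SUB R5, R1 → R5=0-4=-4
halt.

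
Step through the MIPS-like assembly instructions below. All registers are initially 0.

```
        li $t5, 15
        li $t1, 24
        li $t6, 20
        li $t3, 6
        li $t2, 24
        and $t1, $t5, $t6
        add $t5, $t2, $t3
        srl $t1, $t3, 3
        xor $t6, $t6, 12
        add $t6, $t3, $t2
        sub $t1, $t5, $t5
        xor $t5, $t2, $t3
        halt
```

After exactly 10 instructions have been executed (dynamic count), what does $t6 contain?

li $t5, 15 → $t5=15
li $t1, 24 → $t1=24
li $t6, 20 → $t6=20
li $t3, 6 → $t3=6
li $t2, 24 → $t2=24
and $t1, $t5, $t6 → $t1=15&20=4
add $t5, $t2, $t3 → $t5=24+6=30
srl $t1, $t3, 3 → $t1=6>>3=0
xor $t6, $t6, 12 → $t6=20^12=24
add $t6, $t3, $t2 → $t6=6+24=30
After step 10: $t6 = 30.

30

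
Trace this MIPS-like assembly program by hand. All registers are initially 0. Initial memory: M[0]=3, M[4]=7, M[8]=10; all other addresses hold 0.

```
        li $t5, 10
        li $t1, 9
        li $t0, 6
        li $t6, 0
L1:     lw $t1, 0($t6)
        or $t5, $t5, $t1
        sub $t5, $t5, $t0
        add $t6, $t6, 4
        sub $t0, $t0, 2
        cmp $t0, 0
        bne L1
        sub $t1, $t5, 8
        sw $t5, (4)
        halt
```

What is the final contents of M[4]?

$t5=10
$t1=9
$t0=6
$t6=0
$t1=M[0]=3
$t5=10|3=11
$t5=11-6=5
$t6=0+4=4
$t0=6-2=4
cmp $t0, 0  (cmp 4,0)
bne L1: taken
$t1=M[4]=7
$t5=5|7=7
$t5=7-4=3
$t6=4+4=8
$t0=4-2=2
cmp $t0, 0  (cmp 2,0)
bne L1: taken
$t1=M[8]=10
$t5=3|10=11
$t5=11-2=9
$t6=8+4=12
$t0=2-2=0
cmp $t0, 0  (cmp 0,0)
bne L1: not taken
$t1=9-8=1
sw $t5, (4) → M[4]=9
halt.

9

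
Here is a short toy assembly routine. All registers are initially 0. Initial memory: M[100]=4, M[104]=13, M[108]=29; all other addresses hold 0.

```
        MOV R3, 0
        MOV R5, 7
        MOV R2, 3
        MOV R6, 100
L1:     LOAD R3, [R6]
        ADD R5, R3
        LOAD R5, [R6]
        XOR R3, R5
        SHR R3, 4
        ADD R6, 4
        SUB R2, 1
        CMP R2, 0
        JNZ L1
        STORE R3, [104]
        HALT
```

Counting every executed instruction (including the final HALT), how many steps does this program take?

33

after MOV R3, 0: R3=0
after MOV R5, 7: R5=7
after MOV R2, 3: R2=3
after MOV R6, 100: R6=100
after LOAD R3, [R6]: R3=M[100]=4
after ADD R5, R3: R5=7+4=11
after LOAD R5, [R6]: R5=M[100]=4
after XOR R3, R5: R3=4^4=0
after SHR R3, 4: R3=0>>4=0
after ADD R6, 4: R6=100+4=104
after SUB R2, 1: R2=3-1=2
CMP R2, 0  (cmp 2,0)
JNZ L1: taken
after LOAD R3, [R6]: R3=M[104]=13
after ADD R5, R3: R5=4+13=17
after LOAD R5, [R6]: R5=M[104]=13
after XOR R3, R5: R3=13^13=0
after SHR R3, 4: R3=0>>4=0
after ADD R6, 4: R6=104+4=108
after SUB R2, 1: R2=2-1=1
CMP R2, 0  (cmp 1,0)
JNZ L1: taken
after LOAD R3, [R6]: R3=M[108]=29
after ADD R5, R3: R5=13+29=42
after LOAD R5, [R6]: R5=M[108]=29
after XOR R3, R5: R3=29^29=0
after SHR R3, 4: R3=0>>4=0
after ADD R6, 4: R6=108+4=112
after SUB R2, 1: R2=1-1=0
CMP R2, 0  (cmp 0,0)
JNZ L1: not taken
STORE R3, [104] → M[104]=0
halt.
Total executed instructions: 33.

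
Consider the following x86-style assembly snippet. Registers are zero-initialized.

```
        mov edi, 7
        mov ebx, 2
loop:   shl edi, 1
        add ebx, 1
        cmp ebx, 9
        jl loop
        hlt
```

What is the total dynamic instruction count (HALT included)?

31

after mov edi, 7: edi=7
after mov ebx, 2: ebx=2
after shl edi, 1: edi=7<<1=14
after add ebx, 1: ebx=2+1=3
cmp ebx, 9  (cmp 3,9)
jl loop: taken
after shl edi, 1: edi=14<<1=28
after add ebx, 1: ebx=3+1=4
cmp ebx, 9  (cmp 4,9)
jl loop: taken
after shl edi, 1: edi=28<<1=56
after add ebx, 1: ebx=4+1=5
cmp ebx, 9  (cmp 5,9)
jl loop: taken
after shl edi, 1: edi=56<<1=112
after add ebx, 1: ebx=5+1=6
cmp ebx, 9  (cmp 6,9)
jl loop: taken
after shl edi, 1: edi=112<<1=224
after add ebx, 1: ebx=6+1=7
cmp ebx, 9  (cmp 7,9)
jl loop: taken
after shl edi, 1: edi=224<<1=448
after add ebx, 1: ebx=7+1=8
cmp ebx, 9  (cmp 8,9)
jl loop: taken
after shl edi, 1: edi=448<<1=896
after add ebx, 1: ebx=8+1=9
cmp ebx, 9  (cmp 9,9)
jl loop: not taken
halt.
Total executed instructions: 31.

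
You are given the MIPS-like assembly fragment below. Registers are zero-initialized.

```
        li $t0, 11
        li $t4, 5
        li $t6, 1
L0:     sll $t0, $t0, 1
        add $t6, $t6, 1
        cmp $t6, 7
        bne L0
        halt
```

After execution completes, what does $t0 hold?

704

$t0=11
$t4=5
$t6=1
$t0=11<<1=22
$t6=1+1=2
cmp $t6, 7  (cmp 2,7)
bne L0: taken
$t0=22<<1=44
$t6=2+1=3
cmp $t6, 7  (cmp 3,7)
bne L0: taken
$t0=44<<1=88
$t6=3+1=4
cmp $t6, 7  (cmp 4,7)
bne L0: taken
$t0=88<<1=176
$t6=4+1=5
cmp $t6, 7  (cmp 5,7)
bne L0: taken
$t0=176<<1=352
$t6=5+1=6
cmp $t6, 7  (cmp 6,7)
bne L0: taken
$t0=352<<1=704
$t6=6+1=7
cmp $t6, 7  (cmp 7,7)
bne L0: not taken
halt.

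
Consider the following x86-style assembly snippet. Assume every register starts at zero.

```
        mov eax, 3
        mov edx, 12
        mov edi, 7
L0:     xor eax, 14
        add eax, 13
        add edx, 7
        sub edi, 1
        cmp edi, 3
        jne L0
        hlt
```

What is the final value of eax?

63

eax=3
edx=12
edi=7
eax=3^14=13
eax=13+13=26
edx=12+7=19
edi=7-1=6
cmp edi, 3  (cmp 6,3)
jne L0: taken
eax=26^14=20
eax=20+13=33
edx=19+7=26
edi=6-1=5
cmp edi, 3  (cmp 5,3)
jne L0: taken
eax=33^14=47
eax=47+13=60
edx=26+7=33
edi=5-1=4
cmp edi, 3  (cmp 4,3)
jne L0: taken
eax=60^14=50
eax=50+13=63
edx=33+7=40
edi=4-1=3
cmp edi, 3  (cmp 3,3)
jne L0: not taken
halt.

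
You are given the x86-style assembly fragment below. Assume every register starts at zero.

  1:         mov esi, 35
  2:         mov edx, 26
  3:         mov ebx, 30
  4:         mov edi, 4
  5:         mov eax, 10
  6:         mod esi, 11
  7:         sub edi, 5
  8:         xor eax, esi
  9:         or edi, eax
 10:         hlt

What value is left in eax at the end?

after mov esi, 35: esi=35
after mov edx, 26: edx=26
after mov ebx, 30: ebx=30
after mov edi, 4: edi=4
after mov eax, 10: eax=10
after mod esi, 11: esi=35%11=2
after sub edi, 5: edi=4-5=-1
after xor eax, esi: eax=10^2=8
after or edi, eax: edi=(-1)|8=-1
halt.

8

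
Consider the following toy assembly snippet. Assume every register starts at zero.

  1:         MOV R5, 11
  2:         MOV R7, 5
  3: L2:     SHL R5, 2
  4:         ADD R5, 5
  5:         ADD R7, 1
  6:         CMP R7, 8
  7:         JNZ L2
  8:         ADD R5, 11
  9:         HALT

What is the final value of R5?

R5=11
R7=5
R5=11<<2=44
R5=44+5=49
R7=5+1=6
CMP R7, 8  (cmp 6,8)
JNZ L2: taken
R5=49<<2=196
R5=196+5=201
R7=6+1=7
CMP R7, 8  (cmp 7,8)
JNZ L2: taken
R5=201<<2=804
R5=804+5=809
R7=7+1=8
CMP R7, 8  (cmp 8,8)
JNZ L2: not taken
R5=809+11=820
halt.

820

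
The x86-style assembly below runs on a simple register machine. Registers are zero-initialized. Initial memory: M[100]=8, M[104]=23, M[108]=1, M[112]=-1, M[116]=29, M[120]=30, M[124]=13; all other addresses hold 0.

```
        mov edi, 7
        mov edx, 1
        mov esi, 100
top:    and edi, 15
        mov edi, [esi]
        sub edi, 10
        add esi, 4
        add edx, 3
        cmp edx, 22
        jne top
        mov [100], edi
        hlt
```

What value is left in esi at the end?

after mov edi, 7: edi=7
after mov edx, 1: edx=1
after mov esi, 100: esi=100
after and edi, 15: edi=7&15=7
after mov edi, [esi]: edi=M[100]=8
after sub edi, 10: edi=8-10=-2
after add esi, 4: esi=100+4=104
after add edx, 3: edx=1+3=4
cmp edx, 22  (cmp 4,22)
jne top: taken
after and edi, 15: edi=(-2)&15=14
after mov edi, [esi]: edi=M[104]=23
after sub edi, 10: edi=23-10=13
after add esi, 4: esi=104+4=108
after add edx, 3: edx=4+3=7
cmp edx, 22  (cmp 7,22)
jne top: taken
after and edi, 15: edi=13&15=13
after mov edi, [esi]: edi=M[108]=1
after sub edi, 10: edi=1-10=-9
after add esi, 4: esi=108+4=112
after add edx, 3: edx=7+3=10
cmp edx, 22  (cmp 10,22)
jne top: taken
after and edi, 15: edi=(-9)&15=7
after mov edi, [esi]: edi=M[112]=-1
after sub edi, 10: edi=(-1)-10=-11
after add esi, 4: esi=112+4=116
after add edx, 3: edx=10+3=13
cmp edx, 22  (cmp 13,22)
jne top: taken
after and edi, 15: edi=(-11)&15=5
after mov edi, [esi]: edi=M[116]=29
after sub edi, 10: edi=29-10=19
after add esi, 4: esi=116+4=120
after add edx, 3: edx=13+3=16
cmp edx, 22  (cmp 16,22)
jne top: taken
after and edi, 15: edi=19&15=3
after mov edi, [esi]: edi=M[120]=30
after sub edi, 10: edi=30-10=20
after add esi, 4: esi=120+4=124
after add edx, 3: edx=16+3=19
cmp edx, 22  (cmp 19,22)
jne top: taken
after and edi, 15: edi=20&15=4
after mov edi, [esi]: edi=M[124]=13
after sub edi, 10: edi=13-10=3
after add esi, 4: esi=124+4=128
after add edx, 3: edx=19+3=22
cmp edx, 22  (cmp 22,22)
jne top: not taken
mov [100], edi → M[100]=3
halt.

128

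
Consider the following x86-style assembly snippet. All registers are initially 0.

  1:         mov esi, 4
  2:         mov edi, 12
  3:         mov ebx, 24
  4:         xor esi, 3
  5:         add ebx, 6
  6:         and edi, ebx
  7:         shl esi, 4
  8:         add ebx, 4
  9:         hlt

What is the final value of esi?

mov esi, 4 → esi=4
mov edi, 12 → edi=12
mov ebx, 24 → ebx=24
xor esi, 3 → esi=4^3=7
add ebx, 6 → ebx=24+6=30
and edi, ebx → edi=12&30=12
shl esi, 4 → esi=7<<4=112
add ebx, 4 → ebx=30+4=34
halt.

112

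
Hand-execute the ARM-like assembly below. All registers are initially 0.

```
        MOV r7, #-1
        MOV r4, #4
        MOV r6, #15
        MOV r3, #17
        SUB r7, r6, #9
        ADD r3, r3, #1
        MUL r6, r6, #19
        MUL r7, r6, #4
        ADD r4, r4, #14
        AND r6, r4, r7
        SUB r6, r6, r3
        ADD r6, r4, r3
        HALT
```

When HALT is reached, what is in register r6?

36

after MOV r7, #-1: r7=-1
after MOV r4, #4: r4=4
after MOV r6, #15: r6=15
after MOV r3, #17: r3=17
after SUB r7, r6, #9: r7=15-9=6
after ADD r3, r3, #1: r3=17+1=18
after MUL r6, r6, #19: r6=15*19=285
after MUL r7, r6, #4: r7=285*4=1140
after ADD r4, r4, #14: r4=4+14=18
after AND r6, r4, r7: r6=18&1140=16
after SUB r6, r6, r3: r6=16-18=-2
after ADD r6, r4, r3: r6=18+18=36
halt.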